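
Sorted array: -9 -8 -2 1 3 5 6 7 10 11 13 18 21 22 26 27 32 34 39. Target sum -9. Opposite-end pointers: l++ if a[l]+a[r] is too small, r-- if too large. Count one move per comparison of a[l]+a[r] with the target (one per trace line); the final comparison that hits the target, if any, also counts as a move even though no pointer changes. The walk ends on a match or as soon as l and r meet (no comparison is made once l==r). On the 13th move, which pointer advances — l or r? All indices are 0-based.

r

[0,18] -9+39=30 >-9 → r--
[0,17] -9+34=25 >-9 → r--
[0,16] -9+32=23 >-9 → r--
[0,15] -9+27=18 >-9 → r--
[0,14] -9+26=17 >-9 → r--
[0,13] -9+22=13 >-9 → r--
[0,12] -9+21=12 >-9 → r--
[0,11] -9+18=9 >-9 → r--
[0,10] -9+13=4 >-9 → r--
[0,9] -9+11=2 >-9 → r--
[0,8] -9+10=1 >-9 → r--
[0,7] -9+7=-2 >-9 → r--
[0,6] -9+6=-3 >-9 → r--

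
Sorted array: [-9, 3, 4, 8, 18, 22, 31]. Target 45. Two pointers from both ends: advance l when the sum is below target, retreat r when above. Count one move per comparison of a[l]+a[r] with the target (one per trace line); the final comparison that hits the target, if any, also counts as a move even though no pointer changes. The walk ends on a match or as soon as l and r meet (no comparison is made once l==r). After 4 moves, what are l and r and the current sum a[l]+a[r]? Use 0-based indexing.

l=4, r=6, sum=49

l=0 r=6: -9+31=22 <45, l++
l=1 r=6: 3+31=34 <45, l++
l=2 r=6: 4+31=35 <45, l++
l=3 r=6: 8+31=39 <45, l++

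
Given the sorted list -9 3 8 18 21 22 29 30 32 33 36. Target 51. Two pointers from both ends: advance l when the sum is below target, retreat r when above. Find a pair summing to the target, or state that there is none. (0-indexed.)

l=0 r=10: -9+36=27 <51, l++
l=1 r=10: 3+36=39 <51, l++
l=2 r=10: 8+36=44 <51, l++
l=3 r=10: 18+36=54 >51, r--
l=3 r=9: 18+33=51, found

(18, 33)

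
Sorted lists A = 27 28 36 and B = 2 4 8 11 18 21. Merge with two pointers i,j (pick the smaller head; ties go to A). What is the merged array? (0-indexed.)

[2, 4, 8, 11, 18, 21, 27, 28, 36]

[i=0,j=0] A[i]=27>B[j]=2 take 2 → j++
[i=0,j=1] A[i]=27>B[j]=4 take 4 → j++
[i=0,j=2] A[i]=27>B[j]=8 take 8 → j++
[i=0,j=3] A[i]=27>B[j]=11 take 11 → j++
[i=0,j=4] A[i]=27>B[j]=18 take 18 → j++
[i=0,j=5] A[i]=27>B[j]=21 take 21 → j++
[i=0,j=6] B done, take A[i]=27 → i++
[i=1,j=6] B done, take A[i]=28 → i++
[i=2,j=6] B done, take A[i]=36 → i++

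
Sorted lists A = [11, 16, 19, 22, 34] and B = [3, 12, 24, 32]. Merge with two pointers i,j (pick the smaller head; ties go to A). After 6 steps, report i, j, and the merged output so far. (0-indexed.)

i=4, j=2, merged so far=[3, 11, 12, 16, 19, 22]

[i=0,j=0] A[i]=11>B[j]=3 take 3 → j++
[i=0,j=1] A[i]=11<=B[j]=12 take 11 → i++
[i=1,j=1] A[i]=16>B[j]=12 take 12 → j++
[i=1,j=2] A[i]=16<=B[j]=24 take 16 → i++
[i=2,j=2] A[i]=19<=B[j]=24 take 19 → i++
[i=3,j=2] A[i]=22<=B[j]=24 take 22 → i++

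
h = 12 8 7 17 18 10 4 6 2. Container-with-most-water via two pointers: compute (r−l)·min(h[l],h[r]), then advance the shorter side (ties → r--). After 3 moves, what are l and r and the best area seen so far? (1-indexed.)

l=1, r=6, best area=42

[1,9] min(12,2)*8=16 best=16 * → r--
[1,8] min(12,6)*7=42 best=42 * → r--
[1,7] min(12,4)*6=24 best=42 → r--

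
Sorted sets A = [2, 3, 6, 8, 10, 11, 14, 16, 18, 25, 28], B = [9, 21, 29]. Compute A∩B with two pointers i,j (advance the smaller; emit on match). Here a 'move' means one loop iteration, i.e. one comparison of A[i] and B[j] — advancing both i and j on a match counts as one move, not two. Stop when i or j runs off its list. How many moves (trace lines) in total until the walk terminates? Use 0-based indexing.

13 moves

[i=0,j=0] 2<9 → i++
[i=1,j=0] 3<9 → i++
[i=2,j=0] 6<9 → i++
[i=3,j=0] 8<9 → i++
[i=4,j=0] 10>9 → j++
[i=4,j=1] 10<21 → i++
[i=5,j=1] 11<21 → i++
[i=6,j=1] 14<21 → i++
[i=7,j=1] 16<21 → i++
[i=8,j=1] 18<21 → i++
[i=9,j=1] 25>21 → j++
[i=9,j=2] 25<29 → i++
[i=10,j=2] 28<29 → i++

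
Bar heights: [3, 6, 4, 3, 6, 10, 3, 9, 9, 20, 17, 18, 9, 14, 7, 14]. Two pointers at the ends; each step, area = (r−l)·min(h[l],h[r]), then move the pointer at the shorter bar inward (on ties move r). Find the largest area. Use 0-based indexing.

max area = 100

[0,15] min(3,14)*15=45 best=45 * → l++
[1,15] min(6,14)*14=84 best=84 * → l++
[2,15] min(4,14)*13=52 best=84 → l++
[3,15] min(3,14)*12=36 best=84 → l++
[4,15] min(6,14)*11=66 best=84 → l++
[5,15] min(10,14)*10=100 best=100 * → l++
[6,15] min(3,14)*9=27 best=100 → l++
[7,15] min(9,14)*8=72 best=100 → l++
[8,15] min(9,14)*7=63 best=100 → l++
[9,15] min(20,14)*6=84 best=100 → r--
[9,14] min(20,7)*5=35 best=100 → r--
[9,13] min(20,14)*4=56 best=100 → r--
[9,12] min(20,9)*3=27 best=100 → r--
[9,11] min(20,18)*2=36 best=100 → r--
[9,10] min(20,17)*1=17 best=100 → r--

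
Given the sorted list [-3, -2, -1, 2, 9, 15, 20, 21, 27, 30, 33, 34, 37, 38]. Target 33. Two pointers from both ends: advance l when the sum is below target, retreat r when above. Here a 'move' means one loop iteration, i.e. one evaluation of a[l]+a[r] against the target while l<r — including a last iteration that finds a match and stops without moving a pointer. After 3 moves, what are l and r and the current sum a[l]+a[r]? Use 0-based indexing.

[0,13] -3+38=35 >33 → r--
[0,12] -3+37=34 >33 → r--
[0,11] -3+34=31 <33 → l++

l=1, r=11, sum=32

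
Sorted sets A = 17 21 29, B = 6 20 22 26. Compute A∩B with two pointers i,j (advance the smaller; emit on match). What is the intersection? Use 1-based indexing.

intersection = []

[i=1,j=1] 17>6 → j++
[i=1,j=2] 17<20 → i++
[i=2,j=2] 21>20 → j++
[i=2,j=3] 21<22 → i++
[i=3,j=3] 29>22 → j++
[i=3,j=4] 29>26 → j++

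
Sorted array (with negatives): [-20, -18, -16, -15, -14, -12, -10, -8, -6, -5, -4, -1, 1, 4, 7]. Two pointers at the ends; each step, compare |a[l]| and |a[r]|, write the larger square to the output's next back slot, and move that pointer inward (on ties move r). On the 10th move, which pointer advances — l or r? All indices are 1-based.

l

l=1 r=15: |-20|>|7| out[15]=400, l++
l=2 r=15: |-18|>|7| out[14]=324, l++
l=3 r=15: |-16|>|7| out[13]=256, l++
l=4 r=15: |-15|>|7| out[12]=225, l++
l=5 r=15: |-14|>|7| out[11]=196, l++
l=6 r=15: |-12|>|7| out[10]=144, l++
l=7 r=15: |-10|>|7| out[9]=100, l++
l=8 r=15: |-8|>|7| out[8]=64, l++
l=9 r=15: |-6|<=|7| out[7]=49, r--
l=9 r=14: |-6|>|4| out[6]=36, l++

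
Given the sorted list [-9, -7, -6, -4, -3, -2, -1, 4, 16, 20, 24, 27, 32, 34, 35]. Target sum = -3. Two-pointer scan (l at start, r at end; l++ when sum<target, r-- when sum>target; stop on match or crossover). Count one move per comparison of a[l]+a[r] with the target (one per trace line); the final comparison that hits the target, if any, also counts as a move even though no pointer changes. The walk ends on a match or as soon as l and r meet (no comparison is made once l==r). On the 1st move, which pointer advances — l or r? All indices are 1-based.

l=1 r=15: -9+35=26 >-3, r--

r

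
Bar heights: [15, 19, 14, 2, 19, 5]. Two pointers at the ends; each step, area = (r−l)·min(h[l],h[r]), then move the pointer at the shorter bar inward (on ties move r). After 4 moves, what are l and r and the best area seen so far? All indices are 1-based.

l=2, r=3, best area=60

[1,6] min(15,5)*5=25 best=25 * → r--
[1,5] min(15,19)*4=60 best=60 * → l++
[2,5] min(19,19)*3=57 best=60 → r--
[2,4] min(19,2)*2=4 best=60 → r--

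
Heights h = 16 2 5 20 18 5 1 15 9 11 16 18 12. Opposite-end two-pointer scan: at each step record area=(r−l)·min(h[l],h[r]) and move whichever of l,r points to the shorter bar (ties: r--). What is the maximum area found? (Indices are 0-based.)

max area = 176

l=0 r=12: min(16,12)*12=144 best=144 *, r--
l=0 r=11: min(16,18)*11=176 best=176 *, l++
l=1 r=11: min(2,18)*10=20 best=176, l++
l=2 r=11: min(5,18)*9=45 best=176, l++
l=3 r=11: min(20,18)*8=144 best=176, r--
l=3 r=10: min(20,16)*7=112 best=176, r--
l=3 r=9: min(20,11)*6=66 best=176, r--
l=3 r=8: min(20,9)*5=45 best=176, r--
l=3 r=7: min(20,15)*4=60 best=176, r--
l=3 r=6: min(20,1)*3=3 best=176, r--
l=3 r=5: min(20,5)*2=10 best=176, r--
l=3 r=4: min(20,18)*1=18 best=176, r--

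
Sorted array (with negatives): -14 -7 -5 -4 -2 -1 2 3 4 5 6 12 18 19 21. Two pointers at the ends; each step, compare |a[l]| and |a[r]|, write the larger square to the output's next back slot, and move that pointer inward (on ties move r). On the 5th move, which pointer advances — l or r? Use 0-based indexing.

r

[0,14] |-14|<=|21| out[14]=441 → r--
[0,13] |-14|<=|19| out[13]=361 → r--
[0,12] |-14|<=|18| out[12]=324 → r--
[0,11] |-14|>|12| out[11]=196 → l++
[1,11] |-7|<=|12| out[10]=144 → r--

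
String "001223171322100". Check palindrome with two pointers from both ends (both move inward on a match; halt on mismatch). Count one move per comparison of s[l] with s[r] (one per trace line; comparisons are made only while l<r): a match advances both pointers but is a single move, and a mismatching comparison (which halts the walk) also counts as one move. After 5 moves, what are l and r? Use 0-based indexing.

l=5, r=9

l=0 r=14: '0'=='0', l++,r--
l=1 r=13: '0'=='0', l++,r--
l=2 r=12: '1'=='1', l++,r--
l=3 r=11: '2'=='2', l++,r--
l=4 r=10: '2'=='2', l++,r--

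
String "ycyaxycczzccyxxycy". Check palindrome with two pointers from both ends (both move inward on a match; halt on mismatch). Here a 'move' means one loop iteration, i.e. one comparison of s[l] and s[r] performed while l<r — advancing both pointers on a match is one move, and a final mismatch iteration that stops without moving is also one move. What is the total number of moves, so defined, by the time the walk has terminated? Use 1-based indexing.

l=1 r=18: 'y'=='y', l++,r--
l=2 r=17: 'c'=='c', l++,r--
l=3 r=16: 'y'=='y', l++,r--
l=4 r=15: 'a'!='x', stop

4 moves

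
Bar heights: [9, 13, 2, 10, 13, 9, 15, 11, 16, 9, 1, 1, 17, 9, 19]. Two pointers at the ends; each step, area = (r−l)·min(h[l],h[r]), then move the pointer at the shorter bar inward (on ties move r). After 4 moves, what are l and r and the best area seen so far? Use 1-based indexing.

l=1 r=15: min(9,19)*14=126 best=126 *, l++
l=2 r=15: min(13,19)*13=169 best=169 *, l++
l=3 r=15: min(2,19)*12=24 best=169, l++
l=4 r=15: min(10,19)*11=110 best=169, l++

l=5, r=15, best area=169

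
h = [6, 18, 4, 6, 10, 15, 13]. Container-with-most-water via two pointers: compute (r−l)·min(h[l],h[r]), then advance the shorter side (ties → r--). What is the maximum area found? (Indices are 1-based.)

[1,7] min(6,13)*6=36 best=36 * → l++
[2,7] min(18,13)*5=65 best=65 * → r--
[2,6] min(18,15)*4=60 best=65 → r--
[2,5] min(18,10)*3=30 best=65 → r--
[2,4] min(18,6)*2=12 best=65 → r--
[2,3] min(18,4)*1=4 best=65 → r--

max area = 65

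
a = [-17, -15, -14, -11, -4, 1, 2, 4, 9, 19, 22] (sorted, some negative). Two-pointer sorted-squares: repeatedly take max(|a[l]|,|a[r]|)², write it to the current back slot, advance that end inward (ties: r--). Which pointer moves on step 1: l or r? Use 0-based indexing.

r

[0,10] |-17|<=|22| out[10]=484 → r--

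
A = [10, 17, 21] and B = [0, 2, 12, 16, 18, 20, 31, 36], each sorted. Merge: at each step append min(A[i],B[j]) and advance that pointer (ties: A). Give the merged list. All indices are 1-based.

i=1 j=1: A[i]=10>B[j]=0 take 0, j++
i=1 j=2: A[i]=10>B[j]=2 take 2, j++
i=1 j=3: A[i]=10<=B[j]=12 take 10, i++
i=2 j=3: A[i]=17>B[j]=12 take 12, j++
i=2 j=4: A[i]=17>B[j]=16 take 16, j++
i=2 j=5: A[i]=17<=B[j]=18 take 17, i++
i=3 j=5: A[i]=21>B[j]=18 take 18, j++
i=3 j=6: A[i]=21>B[j]=20 take 20, j++
i=3 j=7: A[i]=21<=B[j]=31 take 21, i++
i=4 j=7: A done, take B[j]=31, j++
i=4 j=8: A done, take B[j]=36, j++

[0, 2, 10, 12, 16, 17, 18, 20, 21, 31, 36]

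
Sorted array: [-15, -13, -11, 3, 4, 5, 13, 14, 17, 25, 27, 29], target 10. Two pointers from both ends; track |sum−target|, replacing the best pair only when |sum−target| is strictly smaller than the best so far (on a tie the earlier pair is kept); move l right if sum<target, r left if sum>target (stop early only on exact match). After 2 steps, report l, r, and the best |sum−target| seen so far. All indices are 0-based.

l=0 r=11: -15+29=14 d=4 *, r--
l=0 r=10: -15+27=12 d=2 *, r--

l=0, r=9, best |Δ|=2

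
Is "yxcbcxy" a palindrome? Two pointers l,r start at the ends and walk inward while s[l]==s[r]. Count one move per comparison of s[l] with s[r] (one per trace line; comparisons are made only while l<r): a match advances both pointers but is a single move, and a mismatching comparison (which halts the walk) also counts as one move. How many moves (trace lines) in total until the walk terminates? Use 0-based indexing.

l=0 r=6: 'y'=='y', l++,r--
l=1 r=5: 'x'=='x', l++,r--
l=2 r=4: 'c'=='c', l++,r--

3 moves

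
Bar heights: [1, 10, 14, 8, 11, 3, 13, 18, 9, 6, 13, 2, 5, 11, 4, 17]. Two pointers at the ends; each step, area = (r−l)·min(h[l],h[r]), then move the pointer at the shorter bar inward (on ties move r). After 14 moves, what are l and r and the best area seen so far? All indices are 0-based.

l=7, r=8, best area=182

l=0 r=15: min(1,17)*15=15 best=15 *, l++
l=1 r=15: min(10,17)*14=140 best=140 *, l++
l=2 r=15: min(14,17)*13=182 best=182 *, l++
l=3 r=15: min(8,17)*12=96 best=182, l++
l=4 r=15: min(11,17)*11=121 best=182, l++
l=5 r=15: min(3,17)*10=30 best=182, l++
l=6 r=15: min(13,17)*9=117 best=182, l++
l=7 r=15: min(18,17)*8=136 best=182, r--
l=7 r=14: min(18,4)*7=28 best=182, r--
l=7 r=13: min(18,11)*6=66 best=182, r--
l=7 r=12: min(18,5)*5=25 best=182, r--
l=7 r=11: min(18,2)*4=8 best=182, r--
l=7 r=10: min(18,13)*3=39 best=182, r--
l=7 r=9: min(18,6)*2=12 best=182, r--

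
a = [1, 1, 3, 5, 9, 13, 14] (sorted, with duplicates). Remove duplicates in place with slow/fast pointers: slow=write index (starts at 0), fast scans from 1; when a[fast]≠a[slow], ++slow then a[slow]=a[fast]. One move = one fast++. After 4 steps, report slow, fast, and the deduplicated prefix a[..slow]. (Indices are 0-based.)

slow=3, fast=5, prefix=[1, 3, 5, 9]

(s=0,f=1) a[fast]=1=a[slow] dup → fast++
(s=0,f=2) a[fast]=3≠a[slow]=1 write a[1]=3 → slow++,fast++
(s=1,f=3) a[fast]=5≠a[slow]=3 write a[2]=5 → slow++,fast++
(s=2,f=4) a[fast]=9≠a[slow]=5 write a[3]=9 → slow++,fast++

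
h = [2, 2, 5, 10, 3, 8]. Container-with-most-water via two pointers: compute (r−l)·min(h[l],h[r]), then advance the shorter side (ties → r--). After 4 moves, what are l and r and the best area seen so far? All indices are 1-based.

[1,6] min(2,8)*5=10 best=10 * → l++
[2,6] min(2,8)*4=8 best=10 → l++
[3,6] min(5,8)*3=15 best=15 * → l++
[4,6] min(10,8)*2=16 best=16 * → r--

l=4, r=5, best area=16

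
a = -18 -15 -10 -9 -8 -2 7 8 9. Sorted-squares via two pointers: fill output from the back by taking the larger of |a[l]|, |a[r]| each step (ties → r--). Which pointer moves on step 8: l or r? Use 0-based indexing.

l=0 r=8: |-18|>|9| out[8]=324, l++
l=1 r=8: |-15|>|9| out[7]=225, l++
l=2 r=8: |-10|>|9| out[6]=100, l++
l=3 r=8: |-9|<=|9| out[5]=81, r--
l=3 r=7: |-9|>|8| out[4]=81, l++
l=4 r=7: |-8|<=|8| out[3]=64, r--
l=4 r=6: |-8|>|7| out[2]=64, l++
l=5 r=6: |-2|<=|7| out[1]=49, r--

r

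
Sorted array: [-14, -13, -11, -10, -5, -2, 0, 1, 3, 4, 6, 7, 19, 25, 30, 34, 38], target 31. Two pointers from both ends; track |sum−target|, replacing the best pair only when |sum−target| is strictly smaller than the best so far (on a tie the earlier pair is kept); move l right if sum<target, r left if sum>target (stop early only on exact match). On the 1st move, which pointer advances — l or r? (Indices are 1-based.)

l

[1,17] -14+38=24 d=7 * → l++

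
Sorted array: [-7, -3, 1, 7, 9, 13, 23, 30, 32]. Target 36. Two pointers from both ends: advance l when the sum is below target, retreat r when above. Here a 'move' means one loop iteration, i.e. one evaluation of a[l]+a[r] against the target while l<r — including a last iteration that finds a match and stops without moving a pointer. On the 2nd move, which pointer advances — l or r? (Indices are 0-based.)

l

l=0 r=8: -7+32=25 <36, l++
l=1 r=8: -3+32=29 <36, l++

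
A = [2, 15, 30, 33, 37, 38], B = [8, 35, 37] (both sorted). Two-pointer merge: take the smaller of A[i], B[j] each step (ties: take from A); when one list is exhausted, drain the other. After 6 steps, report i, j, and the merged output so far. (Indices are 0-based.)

i=0 j=0: A[i]=2<=B[j]=8 take 2, i++
i=1 j=0: A[i]=15>B[j]=8 take 8, j++
i=1 j=1: A[i]=15<=B[j]=35 take 15, i++
i=2 j=1: A[i]=30<=B[j]=35 take 30, i++
i=3 j=1: A[i]=33<=B[j]=35 take 33, i++
i=4 j=1: A[i]=37>B[j]=35 take 35, j++

i=4, j=2, merged so far=[2, 8, 15, 30, 33, 35]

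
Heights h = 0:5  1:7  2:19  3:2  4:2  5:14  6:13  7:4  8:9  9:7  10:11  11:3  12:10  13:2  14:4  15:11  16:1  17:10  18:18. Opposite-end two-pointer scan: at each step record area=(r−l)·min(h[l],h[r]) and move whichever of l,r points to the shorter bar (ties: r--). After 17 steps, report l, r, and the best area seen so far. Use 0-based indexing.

l=0 r=18: min(5,18)*18=90 best=90 *, l++
l=1 r=18: min(7,18)*17=119 best=119 *, l++
l=2 r=18: min(19,18)*16=288 best=288 *, r--
l=2 r=17: min(19,10)*15=150 best=288, r--
l=2 r=16: min(19,1)*14=14 best=288, r--
l=2 r=15: min(19,11)*13=143 best=288, r--
l=2 r=14: min(19,4)*12=48 best=288, r--
l=2 r=13: min(19,2)*11=22 best=288, r--
l=2 r=12: min(19,10)*10=100 best=288, r--
l=2 r=11: min(19,3)*9=27 best=288, r--
l=2 r=10: min(19,11)*8=88 best=288, r--
l=2 r=9: min(19,7)*7=49 best=288, r--
l=2 r=8: min(19,9)*6=54 best=288, r--
l=2 r=7: min(19,4)*5=20 best=288, r--
l=2 r=6: min(19,13)*4=52 best=288, r--
l=2 r=5: min(19,14)*3=42 best=288, r--
l=2 r=4: min(19,2)*2=4 best=288, r--

l=2, r=3, best area=288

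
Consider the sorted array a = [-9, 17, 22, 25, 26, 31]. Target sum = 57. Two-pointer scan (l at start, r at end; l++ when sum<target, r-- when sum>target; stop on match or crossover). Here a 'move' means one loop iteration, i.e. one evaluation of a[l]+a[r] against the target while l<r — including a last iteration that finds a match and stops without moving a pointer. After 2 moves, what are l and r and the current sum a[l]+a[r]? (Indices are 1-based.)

l=1 r=6: -9+31=22 <57, l++
l=2 r=6: 17+31=48 <57, l++

l=3, r=6, sum=53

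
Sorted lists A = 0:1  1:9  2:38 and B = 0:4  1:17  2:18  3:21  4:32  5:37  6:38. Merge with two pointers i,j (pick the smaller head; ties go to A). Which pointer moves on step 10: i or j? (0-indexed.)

[i=0,j=0] A[i]=1<=B[j]=4 take 1 → i++
[i=1,j=0] A[i]=9>B[j]=4 take 4 → j++
[i=1,j=1] A[i]=9<=B[j]=17 take 9 → i++
[i=2,j=1] A[i]=38>B[j]=17 take 17 → j++
[i=2,j=2] A[i]=38>B[j]=18 take 18 → j++
[i=2,j=3] A[i]=38>B[j]=21 take 21 → j++
[i=2,j=4] A[i]=38>B[j]=32 take 32 → j++
[i=2,j=5] A[i]=38>B[j]=37 take 37 → j++
[i=2,j=6] A[i]=38<=B[j]=38 take 38 → i++
[i=3,j=6] A done, take B[j]=38 → j++

j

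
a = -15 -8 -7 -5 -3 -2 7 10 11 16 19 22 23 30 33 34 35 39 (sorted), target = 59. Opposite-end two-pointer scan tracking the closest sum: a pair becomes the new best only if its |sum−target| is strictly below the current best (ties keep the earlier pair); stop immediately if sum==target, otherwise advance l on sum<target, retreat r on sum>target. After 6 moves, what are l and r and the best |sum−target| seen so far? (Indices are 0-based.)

l=0 r=17: -15+39=24 d=35 *, l++
l=1 r=17: -8+39=31 d=28 *, l++
l=2 r=17: -7+39=32 d=27 *, l++
l=3 r=17: -5+39=34 d=25 *, l++
l=4 r=17: -3+39=36 d=23 *, l++
l=5 r=17: -2+39=37 d=22 *, l++

l=6, r=17, best |Δ|=22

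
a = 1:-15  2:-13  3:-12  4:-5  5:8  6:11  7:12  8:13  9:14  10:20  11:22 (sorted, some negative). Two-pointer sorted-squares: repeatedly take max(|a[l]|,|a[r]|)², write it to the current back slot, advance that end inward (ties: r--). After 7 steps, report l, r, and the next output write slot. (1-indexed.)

l=3, r=6, next write slot=4

l=1 r=11: |-15|<=|22| out[11]=484, r--
l=1 r=10: |-15|<=|20| out[10]=400, r--
l=1 r=9: |-15|>|14| out[9]=225, l++
l=2 r=9: |-13|<=|14| out[8]=196, r--
l=2 r=8: |-13|<=|13| out[7]=169, r--
l=2 r=7: |-13|>|12| out[6]=169, l++
l=3 r=7: |-12|<=|12| out[5]=144, r--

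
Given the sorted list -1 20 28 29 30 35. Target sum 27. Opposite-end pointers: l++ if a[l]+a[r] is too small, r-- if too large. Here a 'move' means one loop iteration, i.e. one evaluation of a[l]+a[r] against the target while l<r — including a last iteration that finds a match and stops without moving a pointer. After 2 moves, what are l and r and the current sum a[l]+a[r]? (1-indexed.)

l=1, r=4, sum=28

[1,6] -1+35=34 >27 → r--
[1,5] -1+30=29 >27 → r--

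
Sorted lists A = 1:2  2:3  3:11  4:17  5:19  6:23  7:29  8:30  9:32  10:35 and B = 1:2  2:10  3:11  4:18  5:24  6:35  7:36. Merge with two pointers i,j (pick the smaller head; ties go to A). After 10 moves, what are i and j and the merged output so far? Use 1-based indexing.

i=7, j=5, merged so far=[2, 2, 3, 10, 11, 11, 17, 18, 19, 23]

[i=1,j=1] A[i]=2<=B[j]=2 take 2 → i++
[i=2,j=1] A[i]=3>B[j]=2 take 2 → j++
[i=2,j=2] A[i]=3<=B[j]=10 take 3 → i++
[i=3,j=2] A[i]=11>B[j]=10 take 10 → j++
[i=3,j=3] A[i]=11<=B[j]=11 take 11 → i++
[i=4,j=3] A[i]=17>B[j]=11 take 11 → j++
[i=4,j=4] A[i]=17<=B[j]=18 take 17 → i++
[i=5,j=4] A[i]=19>B[j]=18 take 18 → j++
[i=5,j=5] A[i]=19<=B[j]=24 take 19 → i++
[i=6,j=5] A[i]=23<=B[j]=24 take 23 → i++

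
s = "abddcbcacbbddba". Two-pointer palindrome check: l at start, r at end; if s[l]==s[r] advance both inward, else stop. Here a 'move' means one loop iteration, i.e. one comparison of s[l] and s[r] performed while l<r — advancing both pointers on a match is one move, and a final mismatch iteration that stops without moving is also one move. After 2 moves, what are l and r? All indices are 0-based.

l=2, r=12

[0,14] 'a'=='a' → l++,r--
[1,13] 'b'=='b' → l++,r--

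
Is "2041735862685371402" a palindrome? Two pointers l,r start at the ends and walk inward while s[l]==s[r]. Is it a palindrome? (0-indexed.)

palindrome

[0,18] '2'=='2' → l++,r--
[1,17] '0'=='0' → l++,r--
[2,16] '4'=='4' → l++,r--
[3,15] '1'=='1' → l++,r--
[4,14] '7'=='7' → l++,r--
[5,13] '3'=='3' → l++,r--
[6,12] '5'=='5' → l++,r--
[7,11] '8'=='8' → l++,r--
[8,10] '6'=='6' → l++,r--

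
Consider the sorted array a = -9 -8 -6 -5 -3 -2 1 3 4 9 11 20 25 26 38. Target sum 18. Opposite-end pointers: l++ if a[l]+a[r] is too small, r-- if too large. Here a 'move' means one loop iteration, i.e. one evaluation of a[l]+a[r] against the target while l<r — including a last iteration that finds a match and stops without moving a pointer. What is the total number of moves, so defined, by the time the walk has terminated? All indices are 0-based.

3 moves

l=0 r=14: -9+38=29 >18, r--
l=0 r=13: -9+26=17 <18, l++
l=1 r=13: -8+26=18, found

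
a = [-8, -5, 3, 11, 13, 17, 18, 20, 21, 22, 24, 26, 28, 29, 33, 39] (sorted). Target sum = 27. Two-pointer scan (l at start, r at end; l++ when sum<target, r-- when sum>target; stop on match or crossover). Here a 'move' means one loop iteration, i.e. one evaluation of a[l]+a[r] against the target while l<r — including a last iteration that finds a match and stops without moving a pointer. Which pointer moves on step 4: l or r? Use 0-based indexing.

l

[0,15] -8+39=31 >27 → r--
[0,14] -8+33=25 <27 → l++
[1,14] -5+33=28 >27 → r--
[1,13] -5+29=24 <27 → l++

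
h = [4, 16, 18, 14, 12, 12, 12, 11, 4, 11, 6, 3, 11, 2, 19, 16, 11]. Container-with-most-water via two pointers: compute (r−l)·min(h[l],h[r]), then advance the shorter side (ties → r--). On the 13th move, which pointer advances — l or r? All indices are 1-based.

l

[1,17] min(4,11)*16=64 best=64 * → l++
[2,17] min(16,11)*15=165 best=165 * → r--
[2,16] min(16,16)*14=224 best=224 * → r--
[2,15] min(16,19)*13=208 best=224 → l++
[3,15] min(18,19)*12=216 best=224 → l++
[4,15] min(14,19)*11=154 best=224 → l++
[5,15] min(12,19)*10=120 best=224 → l++
[6,15] min(12,19)*9=108 best=224 → l++
[7,15] min(12,19)*8=96 best=224 → l++
[8,15] min(11,19)*7=77 best=224 → l++
[9,15] min(4,19)*6=24 best=224 → l++
[10,15] min(11,19)*5=55 best=224 → l++
[11,15] min(6,19)*4=24 best=224 → l++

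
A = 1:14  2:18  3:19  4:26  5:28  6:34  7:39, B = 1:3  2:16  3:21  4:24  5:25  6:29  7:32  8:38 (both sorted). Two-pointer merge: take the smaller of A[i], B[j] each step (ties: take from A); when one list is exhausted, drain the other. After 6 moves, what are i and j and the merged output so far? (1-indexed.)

i=1 j=1: A[i]=14>B[j]=3 take 3, j++
i=1 j=2: A[i]=14<=B[j]=16 take 14, i++
i=2 j=2: A[i]=18>B[j]=16 take 16, j++
i=2 j=3: A[i]=18<=B[j]=21 take 18, i++
i=3 j=3: A[i]=19<=B[j]=21 take 19, i++
i=4 j=3: A[i]=26>B[j]=21 take 21, j++

i=4, j=4, merged so far=[3, 14, 16, 18, 19, 21]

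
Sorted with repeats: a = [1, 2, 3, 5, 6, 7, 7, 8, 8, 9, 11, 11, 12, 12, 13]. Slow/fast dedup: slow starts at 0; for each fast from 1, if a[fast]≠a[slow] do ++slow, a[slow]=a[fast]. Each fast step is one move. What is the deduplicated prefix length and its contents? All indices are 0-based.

length 11; prefix = [1, 2, 3, 5, 6, 7, 8, 9, 11, 12, 13]

slow=0 fast=1: a[fast]=2≠a[slow]=1 write a[1]=2, slow++,fast++
slow=1 fast=2: a[fast]=3≠a[slow]=2 write a[2]=3, slow++,fast++
slow=2 fast=3: a[fast]=5≠a[slow]=3 write a[3]=5, slow++,fast++
slow=3 fast=4: a[fast]=6≠a[slow]=5 write a[4]=6, slow++,fast++
slow=4 fast=5: a[fast]=7≠a[slow]=6 write a[5]=7, slow++,fast++
slow=5 fast=6: a[fast]=7=a[slow] dup, fast++
slow=5 fast=7: a[fast]=8≠a[slow]=7 write a[6]=8, slow++,fast++
slow=6 fast=8: a[fast]=8=a[slow] dup, fast++
slow=6 fast=9: a[fast]=9≠a[slow]=8 write a[7]=9, slow++,fast++
slow=7 fast=10: a[fast]=11≠a[slow]=9 write a[8]=11, slow++,fast++
slow=8 fast=11: a[fast]=11=a[slow] dup, fast++
slow=8 fast=12: a[fast]=12≠a[slow]=11 write a[9]=12, slow++,fast++
slow=9 fast=13: a[fast]=12=a[slow] dup, fast++
slow=9 fast=14: a[fast]=13≠a[slow]=12 write a[10]=13, slow++,fast++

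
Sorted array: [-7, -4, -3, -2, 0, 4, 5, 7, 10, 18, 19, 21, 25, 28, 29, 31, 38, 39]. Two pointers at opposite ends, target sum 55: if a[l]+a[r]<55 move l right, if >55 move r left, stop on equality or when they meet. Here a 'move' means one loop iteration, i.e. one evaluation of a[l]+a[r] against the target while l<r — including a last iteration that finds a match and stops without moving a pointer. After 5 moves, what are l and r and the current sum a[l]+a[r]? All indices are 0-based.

l=0 r=17: -7+39=32 <55, l++
l=1 r=17: -4+39=35 <55, l++
l=2 r=17: -3+39=36 <55, l++
l=3 r=17: -2+39=37 <55, l++
l=4 r=17: 0+39=39 <55, l++

l=5, r=17, sum=43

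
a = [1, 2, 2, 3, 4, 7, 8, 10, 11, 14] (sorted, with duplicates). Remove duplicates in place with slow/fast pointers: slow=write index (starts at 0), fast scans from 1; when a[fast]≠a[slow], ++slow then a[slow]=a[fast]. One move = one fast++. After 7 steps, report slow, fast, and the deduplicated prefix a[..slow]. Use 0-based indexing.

slow=6, fast=8, prefix=[1, 2, 3, 4, 7, 8, 10]

(s=0,f=1) a[fast]=2≠a[slow]=1 write a[1]=2 → slow++,fast++
(s=1,f=2) a[fast]=2=a[slow] dup → fast++
(s=1,f=3) a[fast]=3≠a[slow]=2 write a[2]=3 → slow++,fast++
(s=2,f=4) a[fast]=4≠a[slow]=3 write a[3]=4 → slow++,fast++
(s=3,f=5) a[fast]=7≠a[slow]=4 write a[4]=7 → slow++,fast++
(s=4,f=6) a[fast]=8≠a[slow]=7 write a[5]=8 → slow++,fast++
(s=5,f=7) a[fast]=10≠a[slow]=8 write a[6]=10 → slow++,fast++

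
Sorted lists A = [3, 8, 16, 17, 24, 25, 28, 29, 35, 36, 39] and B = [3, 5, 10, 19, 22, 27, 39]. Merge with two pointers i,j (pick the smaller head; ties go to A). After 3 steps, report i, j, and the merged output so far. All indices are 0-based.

i=1, j=2, merged so far=[3, 3, 5]

[i=0,j=0] A[i]=3<=B[j]=3 take 3 → i++
[i=1,j=0] A[i]=8>B[j]=3 take 3 → j++
[i=1,j=1] A[i]=8>B[j]=5 take 5 → j++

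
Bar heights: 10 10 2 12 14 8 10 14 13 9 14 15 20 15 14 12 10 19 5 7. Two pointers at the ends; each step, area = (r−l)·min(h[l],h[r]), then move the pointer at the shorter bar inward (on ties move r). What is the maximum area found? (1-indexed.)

max area = 182

[1,20] min(10,7)*19=133 best=133 * → r--
[1,19] min(10,5)*18=90 best=133 → r--
[1,18] min(10,19)*17=170 best=170 * → l++
[2,18] min(10,19)*16=160 best=170 → l++
[3,18] min(2,19)*15=30 best=170 → l++
[4,18] min(12,19)*14=168 best=170 → l++
[5,18] min(14,19)*13=182 best=182 * → l++
[6,18] min(8,19)*12=96 best=182 → l++
[7,18] min(10,19)*11=110 best=182 → l++
[8,18] min(14,19)*10=140 best=182 → l++
[9,18] min(13,19)*9=117 best=182 → l++
[10,18] min(9,19)*8=72 best=182 → l++
[11,18] min(14,19)*7=98 best=182 → l++
[12,18] min(15,19)*6=90 best=182 → l++
[13,18] min(20,19)*5=95 best=182 → r--
[13,17] min(20,10)*4=40 best=182 → r--
[13,16] min(20,12)*3=36 best=182 → r--
[13,15] min(20,14)*2=28 best=182 → r--
[13,14] min(20,15)*1=15 best=182 → r--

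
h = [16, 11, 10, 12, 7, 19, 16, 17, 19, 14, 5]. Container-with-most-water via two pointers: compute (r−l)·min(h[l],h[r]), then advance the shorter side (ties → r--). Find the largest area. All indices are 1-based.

l=1 r=11: min(16,5)*10=50 best=50 *, r--
l=1 r=10: min(16,14)*9=126 best=126 *, r--
l=1 r=9: min(16,19)*8=128 best=128 *, l++
l=2 r=9: min(11,19)*7=77 best=128, l++
l=3 r=9: min(10,19)*6=60 best=128, l++
l=4 r=9: min(12,19)*5=60 best=128, l++
l=5 r=9: min(7,19)*4=28 best=128, l++
l=6 r=9: min(19,19)*3=57 best=128, r--
l=6 r=8: min(19,17)*2=34 best=128, r--
l=6 r=7: min(19,16)*1=16 best=128, r--

max area = 128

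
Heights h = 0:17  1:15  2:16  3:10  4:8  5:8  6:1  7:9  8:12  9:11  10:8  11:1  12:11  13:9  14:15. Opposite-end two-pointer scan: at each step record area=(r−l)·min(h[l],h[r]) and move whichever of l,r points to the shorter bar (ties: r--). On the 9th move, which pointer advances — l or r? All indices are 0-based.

r

l=0 r=14: min(17,15)*14=210 best=210 *, r--
l=0 r=13: min(17,9)*13=117 best=210, r--
l=0 r=12: min(17,11)*12=132 best=210, r--
l=0 r=11: min(17,1)*11=11 best=210, r--
l=0 r=10: min(17,8)*10=80 best=210, r--
l=0 r=9: min(17,11)*9=99 best=210, r--
l=0 r=8: min(17,12)*8=96 best=210, r--
l=0 r=7: min(17,9)*7=63 best=210, r--
l=0 r=6: min(17,1)*6=6 best=210, r--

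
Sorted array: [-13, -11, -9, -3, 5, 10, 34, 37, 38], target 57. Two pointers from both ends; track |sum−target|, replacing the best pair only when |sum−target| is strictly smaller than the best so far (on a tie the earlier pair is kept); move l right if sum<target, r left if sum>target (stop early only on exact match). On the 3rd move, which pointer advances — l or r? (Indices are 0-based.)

l

l=0 r=8: -13+38=25 d=32 *, l++
l=1 r=8: -11+38=27 d=30 *, l++
l=2 r=8: -9+38=29 d=28 *, l++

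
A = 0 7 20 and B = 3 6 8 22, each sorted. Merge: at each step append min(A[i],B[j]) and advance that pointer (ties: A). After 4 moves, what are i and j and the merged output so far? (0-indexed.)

i=2, j=2, merged so far=[0, 3, 6, 7]

[i=0,j=0] A[i]=0<=B[j]=3 take 0 → i++
[i=1,j=0] A[i]=7>B[j]=3 take 3 → j++
[i=1,j=1] A[i]=7>B[j]=6 take 6 → j++
[i=1,j=2] A[i]=7<=B[j]=8 take 7 → i++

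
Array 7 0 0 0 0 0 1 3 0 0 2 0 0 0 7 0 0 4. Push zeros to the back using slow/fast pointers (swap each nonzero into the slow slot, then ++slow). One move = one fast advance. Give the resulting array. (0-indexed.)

(s=0,f=0) a[fast]=7≠0 swap→a[0]=7 → slow++,fast++
(s=1,f=1) a[fast]=0 → fast++
(s=1,f=2) a[fast]=0 → fast++
(s=1,f=3) a[fast]=0 → fast++
(s=1,f=4) a[fast]=0 → fast++
(s=1,f=5) a[fast]=0 → fast++
(s=1,f=6) a[fast]=1≠0 swap→a[1]=1 → slow++,fast++
(s=2,f=7) a[fast]=3≠0 swap→a[2]=3 → slow++,fast++
(s=3,f=8) a[fast]=0 → fast++
(s=3,f=9) a[fast]=0 → fast++
(s=3,f=10) a[fast]=2≠0 swap→a[3]=2 → slow++,fast++
(s=4,f=11) a[fast]=0 → fast++
(s=4,f=12) a[fast]=0 → fast++
(s=4,f=13) a[fast]=0 → fast++
(s=4,f=14) a[fast]=7≠0 swap→a[4]=7 → slow++,fast++
(s=5,f=15) a[fast]=0 → fast++
(s=5,f=16) a[fast]=0 → fast++
(s=5,f=17) a[fast]=4≠0 swap→a[5]=4 → slow++,fast++

[7, 1, 3, 2, 7, 4, 0, 0, 0, 0, 0, 0, 0, 0, 0, 0, 0, 0]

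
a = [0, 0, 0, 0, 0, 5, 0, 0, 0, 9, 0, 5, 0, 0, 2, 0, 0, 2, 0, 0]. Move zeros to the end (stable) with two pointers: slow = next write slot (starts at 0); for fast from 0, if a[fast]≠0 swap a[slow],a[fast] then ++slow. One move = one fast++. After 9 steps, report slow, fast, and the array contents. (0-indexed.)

slow=1, fast=9, a=[5, 0, 0, 0, 0, 0, 0, 0, 0, 9, 0, 5, 0, 0, 2, 0, 0, 2, 0, 0]

slow=0 fast=0: a[fast]=0, fast++
slow=0 fast=1: a[fast]=0, fast++
slow=0 fast=2: a[fast]=0, fast++
slow=0 fast=3: a[fast]=0, fast++
slow=0 fast=4: a[fast]=0, fast++
slow=0 fast=5: a[fast]=5≠0 swap→a[0]=5, slow++,fast++
slow=1 fast=6: a[fast]=0, fast++
slow=1 fast=7: a[fast]=0, fast++
slow=1 fast=8: a[fast]=0, fast++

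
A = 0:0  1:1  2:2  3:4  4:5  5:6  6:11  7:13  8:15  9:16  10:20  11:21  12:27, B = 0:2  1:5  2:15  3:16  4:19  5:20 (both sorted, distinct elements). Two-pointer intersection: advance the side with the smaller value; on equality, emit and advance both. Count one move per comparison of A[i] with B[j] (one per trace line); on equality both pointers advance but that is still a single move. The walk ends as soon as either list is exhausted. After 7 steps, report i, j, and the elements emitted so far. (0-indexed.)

i=7, j=2, emitted=[2, 5]

[i=0,j=0] 0<2 → i++
[i=1,j=0] 1<2 → i++
[i=2,j=0] 2==2 emit → i++,j++
[i=3,j=1] 4<5 → i++
[i=4,j=1] 5==5 emit → i++,j++
[i=5,j=2] 6<15 → i++
[i=6,j=2] 11<15 → i++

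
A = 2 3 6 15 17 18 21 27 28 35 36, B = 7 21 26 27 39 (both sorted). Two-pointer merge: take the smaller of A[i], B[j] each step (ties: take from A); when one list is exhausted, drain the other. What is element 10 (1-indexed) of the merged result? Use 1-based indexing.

merged[10] = 26

i=1 j=1: A[i]=2<=B[j]=7 take 2, i++
i=2 j=1: A[i]=3<=B[j]=7 take 3, i++
i=3 j=1: A[i]=6<=B[j]=7 take 6, i++
i=4 j=1: A[i]=15>B[j]=7 take 7, j++
i=4 j=2: A[i]=15<=B[j]=21 take 15, i++
i=5 j=2: A[i]=17<=B[j]=21 take 17, i++
i=6 j=2: A[i]=18<=B[j]=21 take 18, i++
i=7 j=2: A[i]=21<=B[j]=21 take 21, i++
i=8 j=2: A[i]=27>B[j]=21 take 21, j++
i=8 j=3: A[i]=27>B[j]=26 take 26, j++
i=8 j=4: A[i]=27<=B[j]=27 take 27, i++
i=9 j=4: A[i]=28>B[j]=27 take 27, j++
i=9 j=5: A[i]=28<=B[j]=39 take 28, i++
i=10 j=5: A[i]=35<=B[j]=39 take 35, i++
i=11 j=5: A[i]=36<=B[j]=39 take 36, i++
i=12 j=5: A done, take B[j]=39, j++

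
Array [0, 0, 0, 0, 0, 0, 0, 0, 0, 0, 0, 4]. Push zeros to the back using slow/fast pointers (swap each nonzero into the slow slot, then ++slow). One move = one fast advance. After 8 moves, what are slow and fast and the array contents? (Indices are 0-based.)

slow=0 fast=0: a[fast]=0, fast++
slow=0 fast=1: a[fast]=0, fast++
slow=0 fast=2: a[fast]=0, fast++
slow=0 fast=3: a[fast]=0, fast++
slow=0 fast=4: a[fast]=0, fast++
slow=0 fast=5: a[fast]=0, fast++
slow=0 fast=6: a[fast]=0, fast++
slow=0 fast=7: a[fast]=0, fast++

slow=0, fast=8, a=[0, 0, 0, 0, 0, 0, 0, 0, 0, 0, 0, 4]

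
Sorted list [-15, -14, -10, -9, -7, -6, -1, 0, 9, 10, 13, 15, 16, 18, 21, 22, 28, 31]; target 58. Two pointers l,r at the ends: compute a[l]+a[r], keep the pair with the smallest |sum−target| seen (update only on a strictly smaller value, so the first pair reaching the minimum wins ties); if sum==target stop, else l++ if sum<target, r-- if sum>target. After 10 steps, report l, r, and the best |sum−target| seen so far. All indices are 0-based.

[0,17] -15+31=16 d=42 * → l++
[1,17] -14+31=17 d=41 * → l++
[2,17] -10+31=21 d=37 * → l++
[3,17] -9+31=22 d=36 * → l++
[4,17] -7+31=24 d=34 * → l++
[5,17] -6+31=25 d=33 * → l++
[6,17] -1+31=30 d=28 * → l++
[7,17] 0+31=31 d=27 * → l++
[8,17] 9+31=40 d=18 * → l++
[9,17] 10+31=41 d=17 * → l++

l=10, r=17, best |Δ|=17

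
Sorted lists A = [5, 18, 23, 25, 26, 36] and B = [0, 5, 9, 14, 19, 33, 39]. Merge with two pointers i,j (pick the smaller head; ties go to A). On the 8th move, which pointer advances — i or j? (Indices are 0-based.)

i=0 j=0: A[i]=5>B[j]=0 take 0, j++
i=0 j=1: A[i]=5<=B[j]=5 take 5, i++
i=1 j=1: A[i]=18>B[j]=5 take 5, j++
i=1 j=2: A[i]=18>B[j]=9 take 9, j++
i=1 j=3: A[i]=18>B[j]=14 take 14, j++
i=1 j=4: A[i]=18<=B[j]=19 take 18, i++
i=2 j=4: A[i]=23>B[j]=19 take 19, j++
i=2 j=5: A[i]=23<=B[j]=33 take 23, i++

i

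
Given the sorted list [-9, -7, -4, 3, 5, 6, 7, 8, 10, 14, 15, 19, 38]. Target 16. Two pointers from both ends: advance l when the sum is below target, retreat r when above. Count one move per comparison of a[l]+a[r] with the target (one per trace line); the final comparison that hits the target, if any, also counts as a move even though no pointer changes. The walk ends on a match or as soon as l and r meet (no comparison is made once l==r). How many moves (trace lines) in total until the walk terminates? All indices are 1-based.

10 moves

[1,13] -9+38=29 >16 → r--
[1,12] -9+19=10 <16 → l++
[2,12] -7+19=12 <16 → l++
[3,12] -4+19=15 <16 → l++
[4,12] 3+19=22 >16 → r--
[4,11] 3+15=18 >16 → r--
[4,10] 3+14=17 >16 → r--
[4,9] 3+10=13 <16 → l++
[5,9] 5+10=15 <16 → l++
[6,9] 6+10=16 → found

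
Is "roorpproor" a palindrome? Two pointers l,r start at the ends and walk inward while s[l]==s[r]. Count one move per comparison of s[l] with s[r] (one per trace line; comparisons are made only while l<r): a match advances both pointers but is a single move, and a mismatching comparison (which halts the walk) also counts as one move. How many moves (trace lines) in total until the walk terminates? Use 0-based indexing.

5 moves

[0,9] 'r'=='r' → l++,r--
[1,8] 'o'=='o' → l++,r--
[2,7] 'o'=='o' → l++,r--
[3,6] 'r'=='r' → l++,r--
[4,5] 'p'=='p' → l++,r--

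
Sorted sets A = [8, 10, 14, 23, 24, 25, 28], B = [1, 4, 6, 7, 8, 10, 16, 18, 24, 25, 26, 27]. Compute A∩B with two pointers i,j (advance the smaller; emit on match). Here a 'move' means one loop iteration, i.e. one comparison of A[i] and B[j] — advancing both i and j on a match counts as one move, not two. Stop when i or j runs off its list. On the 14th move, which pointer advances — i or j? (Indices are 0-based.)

j

[i=0,j=0] 8>1 → j++
[i=0,j=1] 8>4 → j++
[i=0,j=2] 8>6 → j++
[i=0,j=3] 8>7 → j++
[i=0,j=4] 8==8 emit → i++,j++
[i=1,j=5] 10==10 emit → i++,j++
[i=2,j=6] 14<16 → i++
[i=3,j=6] 23>16 → j++
[i=3,j=7] 23>18 → j++
[i=3,j=8] 23<24 → i++
[i=4,j=8] 24==24 emit → i++,j++
[i=5,j=9] 25==25 emit → i++,j++
[i=6,j=10] 28>26 → j++
[i=6,j=11] 28>27 → j++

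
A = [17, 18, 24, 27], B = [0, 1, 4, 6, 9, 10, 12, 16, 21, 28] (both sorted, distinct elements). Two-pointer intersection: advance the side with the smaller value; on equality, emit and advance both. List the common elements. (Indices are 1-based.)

intersection = []

i=1 j=1: 17>0, j++
i=1 j=2: 17>1, j++
i=1 j=3: 17>4, j++
i=1 j=4: 17>6, j++
i=1 j=5: 17>9, j++
i=1 j=6: 17>10, j++
i=1 j=7: 17>12, j++
i=1 j=8: 17>16, j++
i=1 j=9: 17<21, i++
i=2 j=9: 18<21, i++
i=3 j=9: 24>21, j++
i=3 j=10: 24<28, i++
i=4 j=10: 27<28, i++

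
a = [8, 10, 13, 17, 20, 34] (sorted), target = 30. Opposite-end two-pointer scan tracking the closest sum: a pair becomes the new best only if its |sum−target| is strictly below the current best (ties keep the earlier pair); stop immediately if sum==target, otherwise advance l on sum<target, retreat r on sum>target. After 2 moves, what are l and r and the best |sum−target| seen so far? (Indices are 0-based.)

l=0 r=5: 8+34=42 d=12 *, r--
l=0 r=4: 8+20=28 d=2 *, l++

l=1, r=4, best |Δ|=2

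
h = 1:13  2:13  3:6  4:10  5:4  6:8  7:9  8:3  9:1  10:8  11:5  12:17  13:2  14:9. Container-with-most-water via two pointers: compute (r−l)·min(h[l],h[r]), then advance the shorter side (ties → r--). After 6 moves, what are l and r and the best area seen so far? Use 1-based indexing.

l=1 r=14: min(13,9)*13=117 best=117 *, r--
l=1 r=13: min(13,2)*12=24 best=117, r--
l=1 r=12: min(13,17)*11=143 best=143 *, l++
l=2 r=12: min(13,17)*10=130 best=143, l++
l=3 r=12: min(6,17)*9=54 best=143, l++
l=4 r=12: min(10,17)*8=80 best=143, l++

l=5, r=12, best area=143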